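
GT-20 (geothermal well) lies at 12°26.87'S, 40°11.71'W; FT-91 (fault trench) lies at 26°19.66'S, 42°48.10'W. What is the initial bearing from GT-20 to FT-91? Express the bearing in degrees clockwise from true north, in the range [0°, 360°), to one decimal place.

GT-20: φ = -12.44783°, λ = -40.19517°
FT-91: φ = -26.32767°, λ = -42.80167°
Δλ = -2.6065°
y = sin Δλ · cos φ₂ = -0.040759
x = cos φ₁ sin φ₂ − sin φ₁ cos φ₂ cos Δλ = -0.240086
θ = atan2(y, x) = -170.3648° → 189.6352° (mod 360°)

189.6°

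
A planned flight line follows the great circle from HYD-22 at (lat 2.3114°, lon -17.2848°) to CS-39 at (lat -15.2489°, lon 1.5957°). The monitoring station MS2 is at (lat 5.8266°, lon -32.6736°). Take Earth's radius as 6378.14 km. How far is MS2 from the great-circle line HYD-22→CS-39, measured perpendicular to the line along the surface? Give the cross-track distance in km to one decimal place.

δ₁₃ = central angle HYD-22→MS2 = 0.274798 rad  (haversine)
θ₁₃ = bearing HYD-22→MS2 = 283.371°,  θ₁₂ = bearing HYD-22→CS-39 = 133.821°
dₓₜ = R·arcsin(sin δ₁₃ · sin(θ₁₃ − θ₁₂)) = 6378.14·arcsin(0.27135·sin(149.550°)) = 879.906 km
|dₓₜ| = 879.906 km

879.9 km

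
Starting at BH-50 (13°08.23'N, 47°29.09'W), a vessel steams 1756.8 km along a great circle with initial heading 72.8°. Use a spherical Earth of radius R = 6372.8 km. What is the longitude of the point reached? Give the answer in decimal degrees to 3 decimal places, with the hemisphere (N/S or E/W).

31.683°W

BH-50: φ = +13.13717°, λ = -47.48483°
δ = d/R = 1756.8/6372.8 = 0.275672 rad
φ₂ = arcsin(sin φ₁ cos δ + cos φ₁ sin δ cos θ)
   = arcsin(0.22728·0.96224 + 0.97383·0.27219·0.29571) = 17.28258°
λ₂ = λ₁ + atan2(sin θ sin δ cos φ₁, cos δ − sin φ₁ sin φ₂) = -31.68276°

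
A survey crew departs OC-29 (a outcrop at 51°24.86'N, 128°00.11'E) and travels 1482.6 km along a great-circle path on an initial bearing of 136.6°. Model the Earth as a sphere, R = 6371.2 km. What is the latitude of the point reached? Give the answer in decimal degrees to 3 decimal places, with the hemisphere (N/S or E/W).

41.004°N

OC-29: φ = +51.41433°, λ = +128.00183°
δ = d/R = 1482.6/6371.2 = 0.232703 rad
φ₂ = arcsin(sin φ₁ cos δ + cos φ₁ sin δ cos θ)
   = arcsin(0.78168·0.97305 + 0.62368·0.23061·-0.72657) = 41.00360°
λ₂ = λ₁ + atan2(sin θ sin δ cos φ₁, cos δ − sin φ₁ sin φ₂) = 140.12171°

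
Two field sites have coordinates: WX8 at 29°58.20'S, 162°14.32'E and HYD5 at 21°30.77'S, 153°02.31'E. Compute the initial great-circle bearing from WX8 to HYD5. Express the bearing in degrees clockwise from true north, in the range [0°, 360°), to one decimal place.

WX8: φ = -29.97000°, λ = +162.23867°
HYD5: φ = -21.51283°, λ = +153.03850°
Δλ = -9.2002°
y = sin Δλ · cos φ₂ = -0.148746
x = cos φ₁ sin φ₂ − sin φ₁ cos φ₂ cos Δλ = 0.141091
θ = atan2(y, x) = -46.5128° → 313.4872° (mod 360°)

313.5°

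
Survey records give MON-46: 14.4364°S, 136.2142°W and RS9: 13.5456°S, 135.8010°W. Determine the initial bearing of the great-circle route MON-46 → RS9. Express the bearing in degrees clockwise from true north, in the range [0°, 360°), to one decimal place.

Δλ = 0.4132°
y = sin Δλ · cos φ₂ = 0.007011
x = cos φ₁ sin φ₂ − sin φ₁ cos φ₂ cos Δλ = 0.015540
θ = atan2(y, x) = 24.2824° → 24.2824° (mod 360°)

24.3°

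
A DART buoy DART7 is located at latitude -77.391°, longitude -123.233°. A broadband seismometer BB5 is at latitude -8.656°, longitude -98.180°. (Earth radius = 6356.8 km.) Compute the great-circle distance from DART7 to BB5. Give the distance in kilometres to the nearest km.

Δφ = 68.7350°,  Δλ = 25.0530°
a = sin²(Δφ/2) + cos φ₁ cos φ₂ sin²(Δλ/2) = 0.328811
c = 2·arcsin(√a) = 1.221350 rad = 69.9782°
d = R·c = 6356.8 × 1.221350 = 7763.9 km

7764 km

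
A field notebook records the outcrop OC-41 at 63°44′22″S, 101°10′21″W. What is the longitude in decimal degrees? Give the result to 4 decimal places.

101° + 10′/60 + 21″/3600 = 101 + 0.16667 + 0.00583 = 101.1725°

101.1725°W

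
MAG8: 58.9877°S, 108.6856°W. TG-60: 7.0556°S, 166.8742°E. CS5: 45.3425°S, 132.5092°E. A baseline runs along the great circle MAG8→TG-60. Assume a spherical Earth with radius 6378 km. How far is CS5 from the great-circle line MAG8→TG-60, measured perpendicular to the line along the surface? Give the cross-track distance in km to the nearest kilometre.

4670 km

δ₁₃ = central angle MAG8→CS5 = 1.120586 rad  (haversine)
θ₁₃ = bearing MAG8→CS5 = 223.162°,  θ₁₂ = bearing MAG8→TG-60 = 271.109°
dₓₜ = R·arcsin(sin δ₁₃ · sin(θ₁₃ − θ₁₂)) = 6378·arcsin(0.90036·sin(-47.947°)) = -4670.254 km
|dₓₜ| = 4670.254 km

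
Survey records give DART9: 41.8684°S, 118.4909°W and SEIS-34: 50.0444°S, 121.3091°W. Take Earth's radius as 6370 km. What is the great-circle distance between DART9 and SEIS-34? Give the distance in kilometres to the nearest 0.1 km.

934.5 km

Δφ = -8.1760°,  Δλ = -2.8182°
a = sin²(Δφ/2) + cos φ₁ cos φ₂ sin²(Δλ/2) = 0.005371
c = 2·arcsin(√a) = 0.146709 rad = 8.4058°
d = R·c = 6370 × 0.146709 = 934.5 km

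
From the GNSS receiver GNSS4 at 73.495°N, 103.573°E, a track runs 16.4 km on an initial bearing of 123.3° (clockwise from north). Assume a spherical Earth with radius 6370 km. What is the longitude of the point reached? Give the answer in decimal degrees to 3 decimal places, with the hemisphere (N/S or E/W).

104.005°E

δ = d/R = 16.4/6370 = 0.002575 rad
φ₂ = arcsin(sin φ₁ cos δ + cos φ₁ sin δ cos θ)
   = arcsin(0.95879·1.00000 + 0.28410·0.00257·-0.54902) = 73.41357°
λ₂ = λ₁ + atan2(sin θ sin δ cos φ₁, cos δ − sin φ₁ sin φ₂) = 104.00491°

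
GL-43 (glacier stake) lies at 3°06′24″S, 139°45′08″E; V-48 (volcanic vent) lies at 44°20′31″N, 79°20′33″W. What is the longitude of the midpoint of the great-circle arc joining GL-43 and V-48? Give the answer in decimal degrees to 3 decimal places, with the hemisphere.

GL-43: φ = -3.10667°, λ = +139.75222°
V-48: φ = +44.34194°, λ = -79.34250°
Bx = cos φ₂ cos Δλ = -0.555055,  By = cos φ₂ sin Δλ = 0.450996
φₘ = atan2(sin φ₁ + sin φ₂, √((cos φ₁ + Bx)² + By²)) = 45.54882°
λₘ = λ₁ + atan2(By, cos φ₁ + Bx) = -174.76600°

174.766°W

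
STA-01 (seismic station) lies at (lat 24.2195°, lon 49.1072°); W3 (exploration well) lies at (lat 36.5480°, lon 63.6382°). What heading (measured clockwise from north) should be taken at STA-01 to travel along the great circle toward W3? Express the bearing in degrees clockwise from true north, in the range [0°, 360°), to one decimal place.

42.0°

Δλ = 14.5310°
y = sin Δλ · cos φ₂ = 0.201566
x = cos φ₁ sin φ₂ − sin φ₁ cos φ₂ cos Δλ = 0.224058
θ = atan2(y, x) = 41.9749° → 41.9749° (mod 360°)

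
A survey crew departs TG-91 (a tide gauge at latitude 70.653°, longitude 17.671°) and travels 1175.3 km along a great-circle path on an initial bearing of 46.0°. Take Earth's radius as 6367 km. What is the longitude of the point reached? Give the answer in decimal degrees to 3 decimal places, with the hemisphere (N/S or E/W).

δ = d/R = 1175.3/6367 = 0.184592 rad
φ₂ = arcsin(sin φ₁ cos δ + cos φ₁ sin δ cos θ)
   = arcsin(0.94353·0.98301 + 0.33129·0.18355·0.69466) = 75.86895°
λ₂ = λ₁ + atan2(sin θ sin δ cos φ₁, cos δ − sin φ₁ sin φ₂) = 50.40930°

50.409°E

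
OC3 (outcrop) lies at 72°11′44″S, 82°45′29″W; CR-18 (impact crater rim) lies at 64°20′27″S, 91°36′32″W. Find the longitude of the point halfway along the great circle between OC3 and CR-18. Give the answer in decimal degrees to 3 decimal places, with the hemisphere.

87.947°W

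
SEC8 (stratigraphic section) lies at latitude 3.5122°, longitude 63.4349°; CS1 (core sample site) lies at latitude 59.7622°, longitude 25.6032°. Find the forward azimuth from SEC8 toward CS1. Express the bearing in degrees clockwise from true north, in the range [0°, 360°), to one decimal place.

339.8°

Δλ = -37.8317°
y = sin Δλ · cos φ₂ = -0.308874
x = cos φ₁ sin φ₂ − sin φ₁ cos φ₂ cos Δλ = 0.837954
θ = atan2(y, x) = -20.2341° → 339.7659° (mod 360°)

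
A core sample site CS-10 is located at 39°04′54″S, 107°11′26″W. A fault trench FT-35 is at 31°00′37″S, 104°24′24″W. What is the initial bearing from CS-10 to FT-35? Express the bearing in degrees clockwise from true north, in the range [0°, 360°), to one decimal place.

16.6°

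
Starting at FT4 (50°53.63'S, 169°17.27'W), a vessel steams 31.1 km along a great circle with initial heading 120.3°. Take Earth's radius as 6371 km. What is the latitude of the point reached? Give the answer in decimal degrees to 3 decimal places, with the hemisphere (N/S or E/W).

51.034°S

FT4: φ = -50.89383°, λ = -169.28783°
δ = d/R = 31.1/6371 = 0.004881 rad
φ₂ = arcsin(sin φ₁ cos δ + cos φ₁ sin δ cos θ)
   = arcsin(-0.77598·0.99999 + 0.63076·0.00488·-0.50453) = -51.03432°
λ₂ = λ₁ + atan2(sin θ sin δ cos φ₁, cos δ − sin φ₁ sin φ₂) = -168.90383°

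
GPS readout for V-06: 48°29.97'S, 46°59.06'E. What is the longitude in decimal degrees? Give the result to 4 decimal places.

46.9843°E

46° + 59.06′/60 = 46 + 0.98433 = 46.9843°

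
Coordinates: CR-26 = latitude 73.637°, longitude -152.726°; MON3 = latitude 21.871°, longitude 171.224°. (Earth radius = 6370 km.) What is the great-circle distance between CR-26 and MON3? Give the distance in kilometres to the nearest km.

6152 km

Δφ = -51.7660°,  Δλ = -36.0500°
a = sin²(Δφ/2) + cos φ₁ cos φ₂ sin²(Δλ/2) = 0.215596
c = 2·arcsin(√a) = 0.965739 rad = 55.3328°
d = R·c = 6370 × 0.965739 = 6151.8 km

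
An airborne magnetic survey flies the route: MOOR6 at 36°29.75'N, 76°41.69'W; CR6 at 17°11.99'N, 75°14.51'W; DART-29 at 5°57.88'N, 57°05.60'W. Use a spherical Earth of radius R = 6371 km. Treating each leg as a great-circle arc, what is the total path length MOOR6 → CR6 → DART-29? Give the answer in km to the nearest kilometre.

4486 km

MOOR6: φ = +36.49583°, λ = -76.69483°
CR6: φ = +17.19983°, λ = -75.24183°
DART-29: φ = +5.96467°, λ = -57.09333°
MOOR6→CR6: c = 0.337525 rad, d = 2150.37 km
CR6→DART-29: c = 0.366548 rad, d = 2335.28 km
Total = 2150.37 + 2335.28 = 4485.65 km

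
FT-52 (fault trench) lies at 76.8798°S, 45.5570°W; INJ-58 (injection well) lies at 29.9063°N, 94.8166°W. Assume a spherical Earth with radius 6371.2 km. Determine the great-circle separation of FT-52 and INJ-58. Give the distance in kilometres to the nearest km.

12335 km

Δφ = 106.7861°,  Δλ = -49.2596°
a = sin²(Δφ/2) + cos φ₁ cos φ₂ sin²(Δλ/2) = 0.678575
c = 2·arcsin(√a) = 1.936012 rad = 110.9253°
d = R·c = 6371.2 × 1.936012 = 12334.7 km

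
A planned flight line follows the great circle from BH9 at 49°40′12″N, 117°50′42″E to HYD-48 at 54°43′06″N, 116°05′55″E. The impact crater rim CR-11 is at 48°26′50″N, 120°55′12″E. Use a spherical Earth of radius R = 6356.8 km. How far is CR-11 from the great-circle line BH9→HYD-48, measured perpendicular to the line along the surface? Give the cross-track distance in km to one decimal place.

196.2 km

BH9: φ = +49.67000°, λ = +117.84500°
HYD-48: φ = +54.71833°, λ = +116.09861°
CR-11: φ = +48.44722°, λ = +120.92000°
δ₁₃ = central angle BH9→CR-11 = 0.041132 rad  (haversine)
θ₁₃ = bearing BH9→CR-11 = 120.083°,  θ₁₂ = bearing BH9→HYD-48 = 348.714°
dₓₜ = R·arcsin(sin δ₁₃ · sin(θ₁₃ − θ₁₂)) = 6356.8·arcsin(0.04112·sin(-228.631°)) = 196.201 km
|dₓₜ| = 196.201 km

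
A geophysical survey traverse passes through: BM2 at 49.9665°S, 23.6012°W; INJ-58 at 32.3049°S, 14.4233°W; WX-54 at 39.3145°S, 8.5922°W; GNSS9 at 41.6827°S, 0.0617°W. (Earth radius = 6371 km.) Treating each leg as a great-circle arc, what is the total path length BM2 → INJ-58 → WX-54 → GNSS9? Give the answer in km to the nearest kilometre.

BM2→INJ-58: c = 0.330424 rad, d = 2105.13 km
INJ-58→WX-54: c = 0.147496 rad, d = 939.70 km
WX-54→GNSS9: c = 0.120459 rad, d = 767.44 km
Total = 2105.13 + 939.70 + 767.44 = 3812.28 km

3812 km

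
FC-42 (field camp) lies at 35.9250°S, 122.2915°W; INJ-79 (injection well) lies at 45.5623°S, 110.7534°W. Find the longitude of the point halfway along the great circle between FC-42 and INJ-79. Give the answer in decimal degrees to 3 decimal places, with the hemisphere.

116.943°W

Bx = cos φ₂ cos Δλ = 0.685985,  By = cos φ₂ sin Δλ = 0.140040
φₘ = atan2(sin φ₁ + sin φ₂, √((cos φ₁ + Bx)² + By²)) = -40.88680°
λₘ = λ₁ + atan2(By, cos φ₁ + Bx) = -116.94282°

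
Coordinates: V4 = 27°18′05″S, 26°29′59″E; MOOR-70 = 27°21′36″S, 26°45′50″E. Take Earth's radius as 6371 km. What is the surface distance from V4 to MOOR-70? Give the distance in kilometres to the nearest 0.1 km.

26.9 km

V4: φ = -27.30139°, λ = +26.49972°
MOOR-70: φ = -27.36000°, λ = +26.76389°
Δφ = -0.0586°,  Δλ = 0.2642°
a = sin²(Δφ/2) + cos φ₁ cos φ₂ sin²(Δλ/2) = 0.000004
c = 2·arcsin(√a) = 0.004222 rad = 0.2419°
d = R·c = 6371 × 0.004222 = 26.9 km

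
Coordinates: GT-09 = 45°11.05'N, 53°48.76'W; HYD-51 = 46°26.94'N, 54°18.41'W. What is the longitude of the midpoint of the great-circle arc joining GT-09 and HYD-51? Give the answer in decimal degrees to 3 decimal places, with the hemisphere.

GT-09: φ = +45.18417°, λ = -53.81267°
HYD-51: φ = +46.44900°, λ = -54.30683°
Bx = cos φ₂ cos Δλ = 0.688974,  By = cos φ₂ sin Δλ = -0.005942
φₘ = atan2(sin φ₁ + sin φ₂, √((cos φ₁ + Bx)² + By²)) = 45.81685°
λₘ = λ₁ + atan2(By, cos φ₁ + Bx) = -54.05694°

54.057°W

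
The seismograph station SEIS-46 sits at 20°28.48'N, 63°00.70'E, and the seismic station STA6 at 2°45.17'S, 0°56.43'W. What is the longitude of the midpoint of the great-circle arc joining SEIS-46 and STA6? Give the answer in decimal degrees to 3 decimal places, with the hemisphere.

SEIS-46: φ = +20.47467°, λ = +63.01167°
STA6: φ = -2.75283°, λ = -0.94050°
Bx = cos φ₂ cos Δλ = 0.438615,  By = cos φ₂ sin Δλ = -0.897391
φₘ = atan2(sin φ₁ + sin φ₂, √((cos φ₁ + Bx)² + By²)) = 10.41172°
λₘ = λ₁ + atan2(By, cos φ₁ + Bx) = 29.88969°

29.890°E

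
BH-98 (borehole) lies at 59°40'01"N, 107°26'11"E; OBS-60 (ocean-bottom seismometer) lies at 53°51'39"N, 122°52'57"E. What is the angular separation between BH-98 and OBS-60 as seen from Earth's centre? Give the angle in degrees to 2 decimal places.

BH-98: φ = +59.66694°, λ = +107.43639°
OBS-60: φ = +53.86083°, λ = +122.88250°
Δφ = -5.8061°,  Δλ = 15.4461°
a = sin²(Δφ/2) + cos φ₁ cos φ₂ sin²(Δλ/2) = 0.007944
c = 2·arcsin(√a) = 0.178493 rad = 10.2269°

10.23°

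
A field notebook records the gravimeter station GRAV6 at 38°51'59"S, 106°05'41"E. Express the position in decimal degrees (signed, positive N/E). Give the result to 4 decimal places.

lat: 38.8664° S → -38.8664°
lon: 106.0947° E → +106.0947°

-38.8664°, +106.0947°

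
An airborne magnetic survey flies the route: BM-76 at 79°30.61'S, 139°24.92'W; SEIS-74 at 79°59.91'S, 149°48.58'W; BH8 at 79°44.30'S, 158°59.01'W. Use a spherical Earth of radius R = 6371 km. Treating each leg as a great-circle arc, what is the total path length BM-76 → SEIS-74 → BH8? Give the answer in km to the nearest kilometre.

394 km

BM-76: φ = -79.51017°, λ = -139.41533°
SEIS-74: φ = -79.99850°, λ = -149.80967°
BH8: φ = -79.73833°, λ = -158.98350°
BM-76→SEIS-74: c = 0.033325 rad, d = 212.31 km
SEIS-74→BH8: c = 0.028498 rad, d = 181.56 km
Total = 212.31 + 181.56 = 393.87 km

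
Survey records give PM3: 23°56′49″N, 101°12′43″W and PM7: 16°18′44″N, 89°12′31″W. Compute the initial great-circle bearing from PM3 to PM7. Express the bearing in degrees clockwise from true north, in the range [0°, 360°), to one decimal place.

PM3: φ = +23.94694°, λ = -101.21194°
PM7: φ = +16.31222°, λ = -89.20861°
Δλ = 12.0033°
y = sin Δλ · cos φ₂ = 0.199597
x = cos φ₁ sin φ₂ − sin φ₁ cos φ₂ cos Δλ = -0.124340
θ = atan2(y, x) = 121.9210° → 121.9210° (mod 360°)

121.9°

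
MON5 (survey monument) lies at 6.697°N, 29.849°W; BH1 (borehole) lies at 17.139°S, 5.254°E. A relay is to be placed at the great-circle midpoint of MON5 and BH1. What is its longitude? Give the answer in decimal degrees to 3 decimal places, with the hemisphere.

Bx = cos φ₂ cos Δλ = 0.781789,  By = cos φ₂ sin Δλ = 0.549512
φₘ = atan2(sin φ₁ + sin φ₂, √((cos φ₁ + Bx)² + By²)) = -5.47431°
λₘ = λ₁ + atan2(By, cos φ₁ + Bx) = -12.64700°

12.647°W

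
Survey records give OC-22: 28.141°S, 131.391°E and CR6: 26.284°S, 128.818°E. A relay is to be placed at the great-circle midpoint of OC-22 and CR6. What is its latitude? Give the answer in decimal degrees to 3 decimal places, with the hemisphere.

27.218°S

Bx = cos φ₂ cos Δλ = 0.895706,  By = cos φ₂ sin Δλ = -0.040251
φₘ = atan2(sin φ₁ + sin φ₂, √((cos φ₁ + Bx)² + By²)) = -27.21837°
λₘ = λ₁ + atan2(By, cos φ₁ + Bx) = 130.09378°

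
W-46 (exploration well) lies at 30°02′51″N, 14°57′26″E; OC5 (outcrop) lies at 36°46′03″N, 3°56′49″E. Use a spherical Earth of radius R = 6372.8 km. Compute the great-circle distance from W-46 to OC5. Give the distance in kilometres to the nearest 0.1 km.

W-46: φ = +30.04750°, λ = +14.95722°
OC5: φ = +36.76750°, λ = +3.94694°
Δφ = 6.7200°,  Δλ = -11.0103°
a = sin²(Δφ/2) + cos φ₁ cos φ₂ sin²(Δλ/2) = 0.009817
c = 2·arcsin(√a) = 0.198487 rad = 11.3724°
d = R·c = 6372.8 × 0.198487 = 1264.9 km

1264.9 km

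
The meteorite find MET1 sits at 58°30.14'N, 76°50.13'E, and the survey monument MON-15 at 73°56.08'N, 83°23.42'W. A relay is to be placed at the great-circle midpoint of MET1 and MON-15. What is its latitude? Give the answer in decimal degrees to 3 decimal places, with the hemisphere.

81.277°N

MET1: φ = +58.50233°, λ = +76.83550°
MON-15: φ = +73.93467°, λ = -83.39033°
Bx = cos φ₂ cos Δλ = -0.260415,  By = cos φ₂ sin Δλ = -0.093623
φₘ = atan2(sin φ₁ + sin φ₂, √((cos φ₁ + Bx)² + By²)) = 81.27686°
λₘ = λ₁ + atan2(By, cos φ₁ + Bx) = 57.17511°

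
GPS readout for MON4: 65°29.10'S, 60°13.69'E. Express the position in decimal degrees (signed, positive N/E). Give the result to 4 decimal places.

lat: 65.4850° S → -65.4850°
lon: 60.2282° E → +60.2282°

-65.4850°, +60.2282°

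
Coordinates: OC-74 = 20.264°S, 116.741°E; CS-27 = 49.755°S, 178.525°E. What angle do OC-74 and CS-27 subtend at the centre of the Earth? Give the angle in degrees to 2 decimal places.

56.57°

Δφ = -29.4910°,  Δλ = 61.7840°
a = sin²(Δφ/2) + cos φ₁ cos φ₂ sin²(Δλ/2) = 0.224545
c = 2·arcsin(√a) = 0.987341 rad = 56.5705°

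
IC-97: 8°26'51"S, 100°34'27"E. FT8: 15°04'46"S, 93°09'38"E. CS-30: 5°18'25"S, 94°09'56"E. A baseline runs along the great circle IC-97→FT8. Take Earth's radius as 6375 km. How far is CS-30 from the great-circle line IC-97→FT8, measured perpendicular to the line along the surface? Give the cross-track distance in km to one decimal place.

736.6 km

IC-97: φ = -8.44750°, λ = +100.57417°
FT8: φ = -15.07944°, λ = +93.16056°
CS-30: φ = -5.30694°, λ = +94.16556°
δ₁₃ = central angle IC-97→CS-30 = 0.123824 rad  (haversine)
θ₁₃ = bearing IC-97→CS-30 = 295.860°,  θ₁₂ = bearing IC-97→FT8 = 226.878°
dₓₜ = R·arcsin(sin δ₁₃ · sin(θ₁₃ − θ₁₂)) = 6375·arcsin(0.12351·sin(68.982°)) = 736.617 km
|dₓₜ| = 736.617 km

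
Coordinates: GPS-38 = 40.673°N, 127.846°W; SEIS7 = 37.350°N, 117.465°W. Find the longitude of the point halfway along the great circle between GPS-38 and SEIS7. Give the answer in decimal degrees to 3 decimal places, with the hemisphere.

122.533°W

Bx = cos φ₂ cos Δλ = 0.781932,  By = cos φ₂ sin Δλ = 0.143243
φₘ = atan2(sin φ₁ + sin φ₂, √((cos φ₁ + Bx)² + By²)) = 39.12664°
λₘ = λ₁ + atan2(By, cos φ₁ + Bx) = -122.53319°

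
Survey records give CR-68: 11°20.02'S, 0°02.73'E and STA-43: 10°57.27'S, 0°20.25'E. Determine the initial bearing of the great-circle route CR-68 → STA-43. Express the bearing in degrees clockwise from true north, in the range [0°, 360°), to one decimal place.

CR-68: φ = -11.33367°, λ = +0.04550°
STA-43: φ = -10.95450°, λ = +0.33750°
Δλ = 0.2920°
y = sin Δλ · cos φ₂ = 0.005003
x = cos φ₁ sin φ₂ − sin φ₁ cos φ₂ cos Δλ = 0.006615
θ = atan2(y, x) = 37.1026° → 37.1026° (mod 360°)

37.1°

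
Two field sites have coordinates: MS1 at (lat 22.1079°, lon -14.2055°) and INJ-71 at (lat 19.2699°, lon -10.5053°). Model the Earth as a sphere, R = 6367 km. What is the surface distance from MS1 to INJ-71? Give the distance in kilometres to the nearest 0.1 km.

497.4 km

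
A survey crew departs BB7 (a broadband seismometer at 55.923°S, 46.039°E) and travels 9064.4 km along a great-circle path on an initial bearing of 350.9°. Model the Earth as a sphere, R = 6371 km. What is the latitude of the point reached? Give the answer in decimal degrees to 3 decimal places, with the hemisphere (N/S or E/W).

25.153°N

δ = d/R = 9064.4/6371 = 1.422759 rad
φ₂ = arcsin(sin φ₁ cos δ + cos φ₁ sin δ cos θ)
   = arcsin(-0.82829·0.14750 + 0.56031·0.98906·0.98741) = 25.15280°
λ₂ = λ₁ + atan2(sin θ sin δ cos φ₁, cos δ − sin φ₁ sin φ₂) = 36.08747°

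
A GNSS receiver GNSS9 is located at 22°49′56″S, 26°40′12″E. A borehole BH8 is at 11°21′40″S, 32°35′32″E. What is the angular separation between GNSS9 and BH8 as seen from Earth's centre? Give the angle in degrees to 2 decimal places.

GNSS9: φ = -22.83222°, λ = +26.67000°
BH8: φ = -11.36111°, λ = +32.59222°
Δφ = 11.4711°,  Δλ = 5.9222°
a = sin²(Δφ/2) + cos φ₁ cos φ₂ sin²(Δλ/2) = 0.012399
c = 2·arcsin(√a) = 0.223162 rad = 12.7862°

12.79°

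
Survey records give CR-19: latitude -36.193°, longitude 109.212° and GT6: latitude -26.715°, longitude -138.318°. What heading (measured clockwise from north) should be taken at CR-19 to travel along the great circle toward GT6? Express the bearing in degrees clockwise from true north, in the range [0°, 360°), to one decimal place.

124.4°

Δλ = 112.4700°
y = sin Δλ · cos φ₂ = 0.825438
x = cos φ₁ sin φ₂ − sin φ₁ cos φ₂ cos Δλ = -0.564404
θ = atan2(y, x) = 124.3629° → 124.3629° (mod 360°)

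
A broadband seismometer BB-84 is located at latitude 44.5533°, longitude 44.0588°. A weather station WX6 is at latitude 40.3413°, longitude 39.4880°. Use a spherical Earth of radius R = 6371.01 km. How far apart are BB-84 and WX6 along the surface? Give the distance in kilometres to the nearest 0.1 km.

Δφ = -4.2120°,  Δλ = -4.5708°
a = sin²(Δφ/2) + cos φ₁ cos φ₂ sin²(Δλ/2) = 0.002214
c = 2·arcsin(√a) = 0.094144 rad = 5.3941°
d = R·c = 6371.01 × 0.094144 = 599.8 km

599.8 km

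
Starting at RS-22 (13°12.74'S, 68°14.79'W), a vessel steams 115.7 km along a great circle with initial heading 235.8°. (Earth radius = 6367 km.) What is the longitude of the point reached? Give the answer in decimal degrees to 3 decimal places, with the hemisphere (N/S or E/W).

69.133°W

RS-22: φ = -13.21233°, λ = -68.24650°
δ = d/R = 115.7/6367 = 0.018172 rad
φ₂ = arcsin(sin φ₁ cos δ + cos φ₁ sin δ cos θ)
   = arcsin(-0.22856·0.99983 + 0.97353·0.01817·-0.56208) = -13.79601°
λ₂ = λ₁ + atan2(sin θ sin δ cos φ₁, cos δ − sin φ₁ sin φ₂) = -69.13320°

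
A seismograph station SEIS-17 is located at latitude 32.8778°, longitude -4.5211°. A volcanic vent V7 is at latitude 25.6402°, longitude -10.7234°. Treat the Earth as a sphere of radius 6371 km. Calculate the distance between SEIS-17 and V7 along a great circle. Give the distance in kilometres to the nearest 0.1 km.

1004.3 km

Δφ = -7.2376°,  Δλ = -6.2023°
a = sin²(Δφ/2) + cos φ₁ cos φ₂ sin²(Δλ/2) = 0.006200
c = 2·arcsin(√a) = 0.157640 rad = 9.0321°
d = R·c = 6371 × 0.157640 = 1004.3 km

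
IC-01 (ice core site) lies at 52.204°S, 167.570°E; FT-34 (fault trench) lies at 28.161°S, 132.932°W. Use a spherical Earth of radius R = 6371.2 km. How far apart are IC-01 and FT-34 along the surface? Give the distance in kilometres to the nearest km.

Δφ = 24.0430°,  Δλ = 59.4980°
a = sin²(Δφ/2) + cos φ₁ cos φ₂ sin²(Δλ/2) = 0.176412
c = 2·arcsin(√a) = 0.866922 rad = 49.6709°
d = R·c = 6371.2 × 0.866922 = 5523.3 km

5523 km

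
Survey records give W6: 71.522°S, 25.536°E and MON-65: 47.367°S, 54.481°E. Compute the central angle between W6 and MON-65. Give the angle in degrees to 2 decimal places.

27.67°

Δφ = 24.1550°,  Δλ = 28.9450°
a = sin²(Δφ/2) + cos φ₁ cos φ₂ sin²(Δλ/2) = 0.057187
c = 2·arcsin(√a) = 0.482954 rad = 27.6712°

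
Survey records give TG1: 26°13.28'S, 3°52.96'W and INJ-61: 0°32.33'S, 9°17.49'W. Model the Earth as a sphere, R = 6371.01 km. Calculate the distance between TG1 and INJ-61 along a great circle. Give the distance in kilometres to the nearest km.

2914 km

TG1: φ = -26.22133°, λ = -3.88267°
INJ-61: φ = -0.53883°, λ = -9.29150°
Δφ = 25.6825°,  Δλ = -5.4088°
a = sin²(Δφ/2) + cos φ₁ cos φ₂ sin²(Δλ/2) = 0.051392
c = 2·arcsin(√a) = 0.457374 rad = 26.2056°
d = R·c = 6371.01 × 0.457374 = 2913.9 km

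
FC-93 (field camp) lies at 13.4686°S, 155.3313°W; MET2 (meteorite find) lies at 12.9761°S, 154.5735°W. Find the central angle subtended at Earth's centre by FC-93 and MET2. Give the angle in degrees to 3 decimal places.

0.887°

Δφ = 0.4925°,  Δλ = 0.7578°
a = sin²(Δφ/2) + cos φ₁ cos φ₂ sin²(Δλ/2) = 0.000060
c = 2·arcsin(√a) = 0.015481 rad = 0.8870°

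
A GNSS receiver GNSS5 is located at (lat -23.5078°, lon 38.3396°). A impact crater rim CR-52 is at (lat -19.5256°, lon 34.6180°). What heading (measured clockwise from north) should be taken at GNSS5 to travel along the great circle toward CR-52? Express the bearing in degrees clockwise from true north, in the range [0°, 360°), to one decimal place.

318.3°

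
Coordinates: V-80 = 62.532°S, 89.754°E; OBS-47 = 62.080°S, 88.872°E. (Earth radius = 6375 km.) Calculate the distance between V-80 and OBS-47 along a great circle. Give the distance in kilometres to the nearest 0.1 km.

67.9 km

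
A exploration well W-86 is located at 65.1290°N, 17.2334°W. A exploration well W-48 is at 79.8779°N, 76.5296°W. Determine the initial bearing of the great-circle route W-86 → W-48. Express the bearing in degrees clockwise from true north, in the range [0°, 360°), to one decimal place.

Δλ = -59.2962°
y = sin Δλ · cos φ₂ = -0.151110
x = cos φ₁ sin φ₂ − sin φ₁ cos φ₂ cos Δλ = 0.332617
θ = atan2(y, x) = -24.4326° → 335.5674° (mod 360°)

335.6°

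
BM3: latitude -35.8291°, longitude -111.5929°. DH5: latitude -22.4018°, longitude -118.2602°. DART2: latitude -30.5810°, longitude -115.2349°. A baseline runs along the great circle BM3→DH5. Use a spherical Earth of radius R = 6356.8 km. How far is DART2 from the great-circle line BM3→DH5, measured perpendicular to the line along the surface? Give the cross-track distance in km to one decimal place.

70.2 km

δ₁₃ = central angle BM3→DART2 = 0.105896 rad  (haversine)
θ₁₃ = bearing BM3→DART2 = 328.843°,  θ₁₂ = bearing BM3→DH5 = 334.842°
dₓₜ = R·arcsin(sin δ₁₃ · sin(θ₁₃ − θ₁₂)) = 6356.8·arcsin(0.10570·sin(-6.000°)) = -70.229 km
|dₓₜ| = 70.229 km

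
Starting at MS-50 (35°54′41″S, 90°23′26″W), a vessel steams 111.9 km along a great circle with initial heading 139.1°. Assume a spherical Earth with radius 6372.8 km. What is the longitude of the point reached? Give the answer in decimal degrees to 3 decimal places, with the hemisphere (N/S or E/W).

MS-50: φ = -35.91139°, λ = -90.39056°
δ = d/R = 111.9/6372.8 = 0.017559 rad
φ₂ = arcsin(sin φ₁ cos δ + cos φ₁ sin δ cos θ)
   = arcsin(-0.58653·0.99985 + 0.80993·0.01756·-0.75585) = -36.66903°
λ₂ = λ₁ + atan2(sin θ sin δ cos φ₁, cos δ − sin φ₁ sin φ₂) = -89.56934°

89.569°W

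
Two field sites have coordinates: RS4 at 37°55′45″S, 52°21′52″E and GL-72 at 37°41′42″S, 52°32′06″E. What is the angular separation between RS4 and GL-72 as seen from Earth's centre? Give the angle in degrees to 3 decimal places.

0.270°

RS4: φ = -37.92917°, λ = +52.36444°
GL-72: φ = -37.69500°, λ = +52.53500°
Δφ = 0.2342°,  Δλ = 0.1706°
a = sin²(Δφ/2) + cos φ₁ cos φ₂ sin²(Δλ/2) = 0.000006
c = 2·arcsin(√a) = 0.004715 rad = 0.2702°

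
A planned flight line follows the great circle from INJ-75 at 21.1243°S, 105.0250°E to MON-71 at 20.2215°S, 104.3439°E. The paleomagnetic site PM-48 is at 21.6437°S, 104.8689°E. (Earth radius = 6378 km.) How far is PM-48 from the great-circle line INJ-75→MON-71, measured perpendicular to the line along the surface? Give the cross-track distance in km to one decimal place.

46.6 km

δ₁₃ = central angle INJ-75→PM-48 = 0.009414 rad  (haversine)
θ₁₃ = bearing INJ-75→PM-48 = 195.606°,  θ₁₂ = bearing INJ-75→MON-71 = 324.663°
dₓₜ = R·arcsin(sin δ₁₃ · sin(θ₁₃ − θ₁₂)) = 6378·arcsin(0.00941·sin(-129.057°)) = -46.622 km
|dₓₜ| = 46.622 km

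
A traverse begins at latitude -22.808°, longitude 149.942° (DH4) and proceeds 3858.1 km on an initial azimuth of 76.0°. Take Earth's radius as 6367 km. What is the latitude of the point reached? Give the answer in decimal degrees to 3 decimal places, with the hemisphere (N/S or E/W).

11.047°S

δ = d/R = 3858.1/6367 = 0.605953 rad
φ₂ = arcsin(sin φ₁ cos δ + cos φ₁ sin δ cos θ)
   = arcsin(-0.38764·0.82196 + 0.92181·0.56955·0.24192) = -11.04712°
λ₂ = λ₁ + atan2(sin θ sin δ cos φ₁, cos δ − sin φ₁ sin φ₂) = -175.79025°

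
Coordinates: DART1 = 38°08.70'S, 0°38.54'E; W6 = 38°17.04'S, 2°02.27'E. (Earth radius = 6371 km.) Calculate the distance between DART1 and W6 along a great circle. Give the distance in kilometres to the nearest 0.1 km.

122.9 km

DART1: φ = -38.14500°, λ = +0.64233°
W6: φ = -38.28400°, λ = +2.03783°
Δφ = -0.1390°,  Δλ = 1.3955°
a = sin²(Δφ/2) + cos φ₁ cos φ₂ sin²(Δλ/2) = 0.000093
c = 2·arcsin(√a) = 0.019290 rad = 1.1052°
d = R·c = 6371 × 0.019290 = 122.9 km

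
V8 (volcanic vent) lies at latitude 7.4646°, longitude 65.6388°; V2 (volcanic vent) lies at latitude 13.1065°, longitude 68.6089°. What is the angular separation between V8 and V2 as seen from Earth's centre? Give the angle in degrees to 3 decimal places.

6.353°

Δφ = 5.6419°,  Δλ = 2.9701°
a = sin²(Δφ/2) + cos φ₁ cos φ₂ sin²(Δλ/2) = 0.003071
c = 2·arcsin(√a) = 0.110885 rad = 6.3532°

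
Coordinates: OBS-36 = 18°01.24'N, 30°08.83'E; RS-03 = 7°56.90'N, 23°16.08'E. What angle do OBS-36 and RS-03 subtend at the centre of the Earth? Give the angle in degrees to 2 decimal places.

12.09°

OBS-36: φ = +18.02067°, λ = +30.14717°
RS-03: φ = +7.94833°, λ = +23.26800°
Δφ = -10.0723°,  Δλ = -6.8792°
a = sin²(Δφ/2) + cos φ₁ cos φ₂ sin²(Δλ/2) = 0.011096
c = 2·arcsin(√a) = 0.211068 rad = 12.0933°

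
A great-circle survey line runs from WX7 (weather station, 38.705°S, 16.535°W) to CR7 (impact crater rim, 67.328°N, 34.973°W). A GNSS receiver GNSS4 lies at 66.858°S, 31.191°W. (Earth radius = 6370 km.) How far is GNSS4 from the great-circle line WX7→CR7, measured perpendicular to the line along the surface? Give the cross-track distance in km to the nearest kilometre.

1022 km

δ₁₃ = central angle WX7→GNSS4 = 0.512112 rad  (haversine)
θ₁₃ = bearing WX7→GNSS4 = 191.708°,  θ₁₂ = bearing WX7→CR7 = 352.678°
dₓₜ = R·arcsin(sin δ₁₃ · sin(θ₁₃ − θ₁₂)) = 6370·arcsin(0.49002·sin(-160.970°)) = -1022.187 km
|dₓₜ| = 1022.187 km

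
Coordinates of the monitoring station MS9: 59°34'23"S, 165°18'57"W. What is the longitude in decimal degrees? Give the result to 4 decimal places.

165.3158°W

165° + 18′/60 + 57″/3600 = 165 + 0.30000 + 0.01583 = 165.3158°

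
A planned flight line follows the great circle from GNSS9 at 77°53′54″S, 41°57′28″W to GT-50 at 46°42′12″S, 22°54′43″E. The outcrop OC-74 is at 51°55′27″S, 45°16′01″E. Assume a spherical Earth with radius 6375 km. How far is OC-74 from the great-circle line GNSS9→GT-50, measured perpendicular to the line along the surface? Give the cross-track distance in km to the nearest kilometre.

1684 km

GNSS9: φ = -77.89833°, λ = -41.95778°
GT-50: φ = -46.70333°, λ = +22.91194°
OC-74: φ = -51.92417°, λ = +45.26694°
δ₁₃ = central angle GNSS9→OC-74 = 0.682558 rad  (haversine)
θ₁₃ = bearing GNSS9→OC-74 = 102.436°,  θ₁₂ = bearing GNSS9→GT-50 = 77.982°
dₓₜ = R·arcsin(sin δ₁₃ · sin(θ₁₃ − θ₁₂)) = 6375·arcsin(0.63078·sin(24.454°)) = 1684.183 km
|dₓₜ| = 1684.183 km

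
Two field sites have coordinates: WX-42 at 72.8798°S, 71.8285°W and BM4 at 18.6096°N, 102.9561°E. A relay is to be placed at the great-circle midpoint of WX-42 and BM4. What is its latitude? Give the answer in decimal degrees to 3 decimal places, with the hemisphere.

44.178°S

Bx = cos φ₂ cos Δλ = -0.943791,  By = cos φ₂ sin Δλ = 0.086148
φₘ = atan2(sin φ₁ + sin φ₂, √((cos φ₁ + Bx)² + By²)) = -44.17802°
λₘ = λ₁ + atan2(By, cos φ₁ + Bx) = 100.61509°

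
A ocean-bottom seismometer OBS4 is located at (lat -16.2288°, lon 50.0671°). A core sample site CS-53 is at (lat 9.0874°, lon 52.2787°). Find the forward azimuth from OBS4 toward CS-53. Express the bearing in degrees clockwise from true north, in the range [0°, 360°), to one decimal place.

Δλ = 2.2116°
y = sin Δλ · cos φ₂ = 0.038106
x = cos φ₁ sin φ₂ − sin φ₁ cos φ₂ cos Δλ = 0.427408
θ = atan2(y, x) = 5.0948° → 5.0948° (mod 360°)

5.1°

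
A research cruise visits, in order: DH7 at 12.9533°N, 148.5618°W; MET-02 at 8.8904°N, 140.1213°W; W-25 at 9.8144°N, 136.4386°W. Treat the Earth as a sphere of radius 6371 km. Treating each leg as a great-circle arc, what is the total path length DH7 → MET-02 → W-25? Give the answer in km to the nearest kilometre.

1443 km

DH7→MET-02: c = 0.161058 rad, d = 1026.10 km
MET-02→W-25: c = 0.065438 rad, d = 416.91 km
Total = 1026.10 + 416.91 = 1443.01 km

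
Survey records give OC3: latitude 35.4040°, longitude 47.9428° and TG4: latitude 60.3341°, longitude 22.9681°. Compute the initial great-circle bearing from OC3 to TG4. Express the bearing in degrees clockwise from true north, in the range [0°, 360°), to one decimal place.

335.0°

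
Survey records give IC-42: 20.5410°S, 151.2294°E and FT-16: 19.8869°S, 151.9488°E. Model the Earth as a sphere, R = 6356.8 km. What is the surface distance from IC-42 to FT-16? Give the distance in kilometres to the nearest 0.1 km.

104.3 km

Δφ = 0.6541°,  Δλ = 0.7194°
a = sin²(Δφ/2) + cos φ₁ cos φ₂ sin²(Δλ/2) = 0.000067
c = 2·arcsin(√a) = 0.016406 rad = 0.9400°
d = R·c = 6356.8 × 0.016406 = 104.3 km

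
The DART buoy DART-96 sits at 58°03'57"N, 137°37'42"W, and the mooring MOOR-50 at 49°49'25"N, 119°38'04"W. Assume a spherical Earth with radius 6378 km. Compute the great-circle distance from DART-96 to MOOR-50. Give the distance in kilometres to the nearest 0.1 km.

1486.0 km

DART-96: φ = +58.06583°, λ = -137.62833°
MOOR-50: φ = +49.82361°, λ = -119.63444°
Δφ = -8.2422°,  Δλ = 17.9939°
a = sin²(Δφ/2) + cos φ₁ cos φ₂ sin²(Δλ/2) = 0.013510
c = 2·arcsin(√a) = 0.232990 rad = 13.3493°
d = R·c = 6378 × 0.232990 = 1486.0 km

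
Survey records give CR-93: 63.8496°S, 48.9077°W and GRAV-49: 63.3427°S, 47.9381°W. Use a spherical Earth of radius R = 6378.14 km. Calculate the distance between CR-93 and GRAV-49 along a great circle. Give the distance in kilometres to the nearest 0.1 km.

Δφ = 0.5069°,  Δλ = 0.9696°
a = sin²(Δφ/2) + cos φ₁ cos φ₂ sin²(Δλ/2) = 0.000034
c = 2·arcsin(√a) = 0.011615 rad = 0.6655°
d = R·c = 6378.14 × 0.011615 = 74.1 km

74.1 km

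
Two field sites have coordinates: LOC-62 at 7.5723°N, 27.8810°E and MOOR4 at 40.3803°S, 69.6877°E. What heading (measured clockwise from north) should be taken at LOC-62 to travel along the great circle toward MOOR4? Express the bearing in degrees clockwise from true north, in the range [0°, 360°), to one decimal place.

Δλ = 41.8067°
y = sin Δλ · cos φ₂ = 0.507805
x = cos φ₁ sin φ₂ − sin φ₁ cos φ₂ cos Δλ = -0.717033
θ = atan2(y, x) = 144.6938° → 144.6938° (mod 360°)

144.7°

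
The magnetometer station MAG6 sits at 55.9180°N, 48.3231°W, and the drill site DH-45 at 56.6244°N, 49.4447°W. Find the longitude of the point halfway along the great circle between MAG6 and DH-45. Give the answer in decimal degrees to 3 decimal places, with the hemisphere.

48.879°W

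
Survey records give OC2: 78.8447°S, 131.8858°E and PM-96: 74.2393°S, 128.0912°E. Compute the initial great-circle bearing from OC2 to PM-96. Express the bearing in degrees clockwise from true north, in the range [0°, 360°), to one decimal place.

Δλ = -3.7946°
y = sin Δλ · cos φ₂ = -0.017976
x = cos φ₁ sin φ₂ − sin φ₁ cos φ₂ cos Δλ = 0.079709
θ = atan2(y, x) = -12.7087° → 347.2913° (mod 360°)

347.3°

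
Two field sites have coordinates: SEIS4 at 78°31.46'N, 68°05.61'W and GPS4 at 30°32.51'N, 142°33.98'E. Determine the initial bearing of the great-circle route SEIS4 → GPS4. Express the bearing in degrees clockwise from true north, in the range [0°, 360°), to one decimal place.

332.0°

SEIS4: φ = +78.52433°, λ = -68.09350°
GPS4: φ = +30.54183°, λ = +142.56633°
Δλ = -149.3402°
y = sin Δλ · cos φ₂ = -0.439190
x = cos φ₁ sin φ₂ − sin φ₁ cos φ₂ cos Δλ = 0.827153
θ = atan2(y, x) = -27.9668° → 332.0332° (mod 360°)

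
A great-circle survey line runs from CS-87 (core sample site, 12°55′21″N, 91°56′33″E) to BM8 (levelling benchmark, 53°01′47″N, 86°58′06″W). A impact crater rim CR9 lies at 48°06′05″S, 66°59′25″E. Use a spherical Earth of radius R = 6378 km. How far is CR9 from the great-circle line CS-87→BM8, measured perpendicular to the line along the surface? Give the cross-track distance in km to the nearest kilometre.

CS-87: φ = +12.92250°, λ = +91.94250°
BM8: φ = +53.02972°, λ = -86.96833°
CR9: φ = -48.10139°, λ = +66.99028°
δ₁₃ = central angle CS-87→CR9 = 1.133281 rad  (haversine)
θ₁₃ = bearing CS-87→CR9 = 198.121°,  θ₁₂ = bearing CS-87→BM8 = 359.283°
dₓₜ = R·arcsin(sin δ₁₃ · sin(θ₁₃ − θ₁₂)) = 6378·arcsin(0.90581·sin(-161.162°)) = -1893.112 km
|dₓₜ| = 1893.112 km

1893 km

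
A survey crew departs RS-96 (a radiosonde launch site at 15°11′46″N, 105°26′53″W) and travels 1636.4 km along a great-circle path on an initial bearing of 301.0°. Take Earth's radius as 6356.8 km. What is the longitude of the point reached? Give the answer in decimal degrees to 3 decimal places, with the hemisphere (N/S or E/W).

RS-96: φ = +15.19611°, λ = -105.44806°
δ = d/R = 1636.4/6356.8 = 0.257425 rad
φ₂ = arcsin(sin φ₁ cos δ + cos φ₁ sin δ cos θ)
   = arcsin(0.26212·0.96705 + 0.96503·0.25459·0.51504) = 22.33528°
λ₂ = λ₁ + atan2(sin θ sin δ cos φ₁, cos δ − sin φ₁ sin φ₂) = -119.09437°

119.094°W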